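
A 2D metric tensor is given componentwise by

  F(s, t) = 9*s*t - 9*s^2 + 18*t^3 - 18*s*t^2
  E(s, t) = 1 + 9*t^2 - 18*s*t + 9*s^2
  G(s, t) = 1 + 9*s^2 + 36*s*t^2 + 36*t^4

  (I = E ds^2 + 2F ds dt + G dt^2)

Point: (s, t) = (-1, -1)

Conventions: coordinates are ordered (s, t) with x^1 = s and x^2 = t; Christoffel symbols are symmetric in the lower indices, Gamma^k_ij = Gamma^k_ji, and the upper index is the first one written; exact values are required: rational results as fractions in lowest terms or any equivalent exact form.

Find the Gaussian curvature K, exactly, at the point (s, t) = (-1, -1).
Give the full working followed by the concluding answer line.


E = 1, F = 0, G = 10, EG - F^2 = 10 at the point
E_s = 0, E_t = 0, F_s = -9, F_t = 9, G_s = 18, G_t = -72
E_tt = 18, F_st = 45, G_ss = 18
By Brioschi, K is (det M1 - det M2) divided by (EG - F^2) squared.
M1 = [[-E_tt/2 + F_st - G_ss/2, E_s/2, F_s - E_t/2], [F_t - G_s/2, E, F], [G_t/2, F, G]] = [[27, 0, -9], [0, 1, 0], [-36, 0, 10]]; det M1 = -54
M2 = [[0, E_t/2, G_s/2], [E_t/2, E, F], [G_s/2, F, G]] = [[0, 0, 9], [0, 1, 0], [9, 0, 10]]; det M2 = -81
det M1 - det M2 = 27; K = 27 / (10)^2 = 27/100

Answer: K = 27/100


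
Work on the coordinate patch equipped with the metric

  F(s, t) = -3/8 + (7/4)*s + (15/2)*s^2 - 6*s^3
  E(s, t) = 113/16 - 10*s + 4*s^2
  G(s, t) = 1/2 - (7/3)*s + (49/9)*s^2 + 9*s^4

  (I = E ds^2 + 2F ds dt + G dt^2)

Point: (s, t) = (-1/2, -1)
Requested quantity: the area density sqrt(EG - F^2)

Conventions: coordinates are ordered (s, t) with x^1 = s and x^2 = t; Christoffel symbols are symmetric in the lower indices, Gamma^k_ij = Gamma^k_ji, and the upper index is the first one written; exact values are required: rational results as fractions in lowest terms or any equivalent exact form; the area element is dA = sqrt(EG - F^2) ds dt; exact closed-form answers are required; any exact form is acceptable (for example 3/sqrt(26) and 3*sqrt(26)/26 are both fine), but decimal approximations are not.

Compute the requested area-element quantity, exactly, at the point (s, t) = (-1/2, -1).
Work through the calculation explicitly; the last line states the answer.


E = 209/16, F = 11/8, G = 517/144; EG - F^2 = 103697/2304

Answer: sqrt(EG - F^2) = 11*sqrt(857)/48


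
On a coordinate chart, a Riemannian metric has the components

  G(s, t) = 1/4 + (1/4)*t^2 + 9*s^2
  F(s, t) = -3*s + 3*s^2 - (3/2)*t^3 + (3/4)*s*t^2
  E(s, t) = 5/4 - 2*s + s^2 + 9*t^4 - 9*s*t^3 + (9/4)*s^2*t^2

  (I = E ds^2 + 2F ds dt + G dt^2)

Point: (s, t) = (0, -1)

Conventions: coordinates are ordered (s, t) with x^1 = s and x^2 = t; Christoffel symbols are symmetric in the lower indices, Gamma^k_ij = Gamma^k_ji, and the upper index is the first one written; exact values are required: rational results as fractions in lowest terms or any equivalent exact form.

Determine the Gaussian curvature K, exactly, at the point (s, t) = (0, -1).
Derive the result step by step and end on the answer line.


E = 41/4, F = 3/2, G = 1/2, EG - F^2 = 23/8 at the point
E_s = 7, E_t = -36, F_s = -9/4, F_t = -9/2, G_s = 0, G_t = -1/2
E_tt = 108, F_st = -3/2, G_ss = 18
The intrinsic route: Brioschi's K = (det M1 - det M2)/(EG - F^2)^2.
M1 = [[-E_tt/2 + F_st - G_ss/2, E_s/2, F_s - E_t/2], [F_t - G_s/2, E, F], [G_t/2, F, G]] = [[-129/2, 7/2, 63/4], [-9/2, 41/4, 3/2], [-1/4, 3/2, 1/2]]; det M1 = -15669/64
M2 = [[0, E_t/2, G_s/2], [E_t/2, E, F], [G_s/2, F, G]] = [[0, -18, 0], [-18, 41/4, 3/2], [0, 3/2, 1/2]]; det M2 = -162
det M1 - det M2 = -5301/64; K = -5301/64 / (23/8)^2 = -5301/529

Answer: K = -5301/529


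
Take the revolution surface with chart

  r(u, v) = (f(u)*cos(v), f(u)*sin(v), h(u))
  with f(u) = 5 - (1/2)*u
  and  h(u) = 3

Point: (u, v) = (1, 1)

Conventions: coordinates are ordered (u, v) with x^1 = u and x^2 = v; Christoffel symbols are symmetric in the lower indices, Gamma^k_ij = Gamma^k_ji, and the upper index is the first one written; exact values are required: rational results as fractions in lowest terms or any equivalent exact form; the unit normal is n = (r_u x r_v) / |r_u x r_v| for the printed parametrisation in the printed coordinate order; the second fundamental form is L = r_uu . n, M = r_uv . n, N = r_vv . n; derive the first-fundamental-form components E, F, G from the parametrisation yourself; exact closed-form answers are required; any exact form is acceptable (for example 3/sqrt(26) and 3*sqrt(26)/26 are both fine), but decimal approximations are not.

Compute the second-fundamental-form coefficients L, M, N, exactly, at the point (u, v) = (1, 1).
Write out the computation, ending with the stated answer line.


f = 9/2, f' = -1/2, f'' = 0, h' = 0, h'' = 0
E = 1/4, F = 0, G = 81/4; answer radicand W^2 = 1/4
unnormalised second-form numerators: l = 0, m = 0, n = 0; L = l/sqrt(1/4), and similarly M = m/sqrt(W^2), N = n/sqrt(W^2)

Answer: L = 0, M = 0, N = 0


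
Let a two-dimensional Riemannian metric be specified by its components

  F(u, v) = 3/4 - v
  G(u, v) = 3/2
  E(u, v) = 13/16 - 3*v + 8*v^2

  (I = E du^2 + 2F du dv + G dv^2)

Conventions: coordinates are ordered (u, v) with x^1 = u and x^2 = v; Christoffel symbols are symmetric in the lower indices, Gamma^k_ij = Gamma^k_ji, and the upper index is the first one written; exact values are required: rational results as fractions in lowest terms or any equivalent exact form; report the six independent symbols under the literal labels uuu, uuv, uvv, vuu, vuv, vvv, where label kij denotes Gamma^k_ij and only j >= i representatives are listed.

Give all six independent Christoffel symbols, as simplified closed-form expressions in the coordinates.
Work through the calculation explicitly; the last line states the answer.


E = 13/16 - 3*v + 8*v^2; F = 3/4 - v; G = 3/2
Gamma^k_ij = (1/2) g^{kl} (d_i g_jl + d_j g_il - d_l g_ij), with g^inv = (1/(EG-F^2)) [[G, -F], [-F, E]]
first partials: E_u = 0, E_v = -3 + 16*v, F_u = 0, F_v = -1, G_u = 0, G_v = 0
D = EG - F^2 = 21/32 - 3*v + 11*v^2
expanded: Gamma^u_uu = (G E_u - 2F F_u + F E_v)/(2D), Gamma^u_uv = (G E_v - F G_u)/(2D), Gamma^u_vv = (2G F_v - G G_u - F G_v)/(2D), Gamma^v_uu = (2E F_u - E E_v - F E_u)/(2D), Gamma^v_uv = (E G_u - F E_v)/(2D), Gamma^v_vv = (E G_v - 2F F_v + F G_u)/(2D); substitute and cancel common factors

Answer: Gamma_uuu = (-256*v^2 + 240*v - 36)/(352*v^2 - 96*v + 21), Gamma_uuv = (384*v - 72)/(352*v^2 - 96*v + 21), Gamma_uvv = -48/(352*v^2 - 96*v + 21), Gamma_vuu = (-2048*v^3 + 1152*v^2 - 352*v + 39)/(352*v^2 - 96*v + 21), Gamma_vuv = (256*v^2 - 240*v + 36)/(352*v^2 - 96*v + 21), Gamma_vvv = (24 - 32*v)/(352*v^2 - 96*v + 21)


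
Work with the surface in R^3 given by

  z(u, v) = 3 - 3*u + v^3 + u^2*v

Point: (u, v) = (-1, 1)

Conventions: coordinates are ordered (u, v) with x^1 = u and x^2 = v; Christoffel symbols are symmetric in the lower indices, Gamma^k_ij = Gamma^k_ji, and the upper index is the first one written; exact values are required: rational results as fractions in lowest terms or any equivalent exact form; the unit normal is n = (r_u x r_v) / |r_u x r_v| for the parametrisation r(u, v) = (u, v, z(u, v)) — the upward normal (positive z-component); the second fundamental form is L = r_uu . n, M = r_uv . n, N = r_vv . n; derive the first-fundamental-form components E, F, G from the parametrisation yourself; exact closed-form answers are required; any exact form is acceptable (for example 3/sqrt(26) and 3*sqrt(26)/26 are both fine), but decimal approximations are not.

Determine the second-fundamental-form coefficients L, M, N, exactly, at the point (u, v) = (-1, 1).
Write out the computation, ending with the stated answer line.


z_u = -5, z_v = 4, z_uu = 2, z_uv = -2, z_vv = 6
E = 26, F = -20, G = 17; answer radicand W^2 = 42
unnormalised second-form numerators: l = 2, m = -2, n = 6; L = l/sqrt(42), and similarly M = m/sqrt(W^2), N = n/sqrt(W^2)

Answer: L = sqrt(42)/21, M = -sqrt(42)/21, N = sqrt(42)/7


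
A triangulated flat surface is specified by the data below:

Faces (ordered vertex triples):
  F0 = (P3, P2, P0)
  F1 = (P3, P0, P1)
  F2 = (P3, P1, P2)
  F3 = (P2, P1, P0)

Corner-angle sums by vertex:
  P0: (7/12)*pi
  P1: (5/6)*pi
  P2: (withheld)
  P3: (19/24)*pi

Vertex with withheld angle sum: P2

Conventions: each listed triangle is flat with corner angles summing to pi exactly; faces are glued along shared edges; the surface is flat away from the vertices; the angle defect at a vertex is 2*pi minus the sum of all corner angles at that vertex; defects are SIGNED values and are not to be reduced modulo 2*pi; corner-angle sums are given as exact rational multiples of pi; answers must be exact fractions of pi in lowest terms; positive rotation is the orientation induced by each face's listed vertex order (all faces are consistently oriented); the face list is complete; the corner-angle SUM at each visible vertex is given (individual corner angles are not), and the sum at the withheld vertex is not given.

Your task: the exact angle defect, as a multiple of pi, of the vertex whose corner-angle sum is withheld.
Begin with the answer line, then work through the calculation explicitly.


Answer: defect(P2) = (5/24)*pi

V = 4, E = 6, F = 4; chi = V - E + F = 2
Gauss-Bonnet: total defect = 2*pi*chi = 4*pi; visible defects sum to (91/24)*pi


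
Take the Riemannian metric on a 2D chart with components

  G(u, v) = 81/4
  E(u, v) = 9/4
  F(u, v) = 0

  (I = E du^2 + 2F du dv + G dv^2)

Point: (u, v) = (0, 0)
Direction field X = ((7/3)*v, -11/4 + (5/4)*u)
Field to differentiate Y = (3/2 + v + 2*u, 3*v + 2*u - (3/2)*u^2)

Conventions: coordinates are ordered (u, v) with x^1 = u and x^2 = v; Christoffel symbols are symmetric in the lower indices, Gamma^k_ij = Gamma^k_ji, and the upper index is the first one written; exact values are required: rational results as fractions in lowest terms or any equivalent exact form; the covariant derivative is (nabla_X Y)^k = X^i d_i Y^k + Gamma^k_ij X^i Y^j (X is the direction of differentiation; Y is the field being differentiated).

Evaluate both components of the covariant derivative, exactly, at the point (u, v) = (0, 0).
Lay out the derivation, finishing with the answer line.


E = 9/4, F = 0, G = 81/4 at the point
E_u = 0, E_v = 0, F_u = 0, F_v = 0, G_u = 0, G_v = 0
EG - F^2 = 729/16;  g^inv = (16/729) * [[81/4, 0], [0, 9/4]]
first-kind symbols [ij,l] = (1/2)(d_i g_jl + d_j g_il - d_l g_ij): [uu,u] = E_u/2 = 0, [uu,v] = F_u - E_v/2 = 0, [uv,u] = E_v/2 = 0, [uv,v] = G_u/2 = 0, [vv,u] = F_v - G_u/2 = 0, [vv,v] = G_v/2 = 0
Gamma^u_ij = (G*[ij,u] - F*[ij,v])/(EG - F^2), Gamma^v_ij = (E*[ij,v] - F*[ij,u])/(EG - F^2)
Gamma_uuu = 0, Gamma_uuv = 0, Gamma_uvv = 0, Gamma_vuu = 0, Gamma_vuv = 0, Gamma_vvv = 0
X = (0, -11/4), Y = (3/2, 0) at the point

Answer: (nabla_X Y)^u = -11/4, (nabla_X Y)^v = -33/4


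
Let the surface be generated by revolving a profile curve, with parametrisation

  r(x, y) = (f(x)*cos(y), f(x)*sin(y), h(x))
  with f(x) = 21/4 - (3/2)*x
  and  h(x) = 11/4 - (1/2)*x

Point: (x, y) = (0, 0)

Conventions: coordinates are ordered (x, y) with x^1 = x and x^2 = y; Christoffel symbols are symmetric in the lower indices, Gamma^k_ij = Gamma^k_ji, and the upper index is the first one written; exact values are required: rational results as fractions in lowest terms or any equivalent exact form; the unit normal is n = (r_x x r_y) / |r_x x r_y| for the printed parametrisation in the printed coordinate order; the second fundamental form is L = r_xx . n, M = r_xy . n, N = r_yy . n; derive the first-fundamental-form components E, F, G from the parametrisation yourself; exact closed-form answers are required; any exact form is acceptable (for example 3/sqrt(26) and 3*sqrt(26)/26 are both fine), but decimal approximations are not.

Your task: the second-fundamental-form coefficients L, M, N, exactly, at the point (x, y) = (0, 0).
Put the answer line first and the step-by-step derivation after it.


Answer: L = 0, M = 0, N = -21*sqrt(10)/40

f = 21/4, f' = -3/2, f'' = 0, h' = -1/2, h'' = 0
E = 5/2, F = 0, G = 441/16; answer radicand W^2 = 5/2
unnormalised second-form numerators: l = 0, m = 0, n = -21/8; L = l/sqrt(5/2), and similarly M = m/sqrt(W^2), N = n/sqrt(W^2)


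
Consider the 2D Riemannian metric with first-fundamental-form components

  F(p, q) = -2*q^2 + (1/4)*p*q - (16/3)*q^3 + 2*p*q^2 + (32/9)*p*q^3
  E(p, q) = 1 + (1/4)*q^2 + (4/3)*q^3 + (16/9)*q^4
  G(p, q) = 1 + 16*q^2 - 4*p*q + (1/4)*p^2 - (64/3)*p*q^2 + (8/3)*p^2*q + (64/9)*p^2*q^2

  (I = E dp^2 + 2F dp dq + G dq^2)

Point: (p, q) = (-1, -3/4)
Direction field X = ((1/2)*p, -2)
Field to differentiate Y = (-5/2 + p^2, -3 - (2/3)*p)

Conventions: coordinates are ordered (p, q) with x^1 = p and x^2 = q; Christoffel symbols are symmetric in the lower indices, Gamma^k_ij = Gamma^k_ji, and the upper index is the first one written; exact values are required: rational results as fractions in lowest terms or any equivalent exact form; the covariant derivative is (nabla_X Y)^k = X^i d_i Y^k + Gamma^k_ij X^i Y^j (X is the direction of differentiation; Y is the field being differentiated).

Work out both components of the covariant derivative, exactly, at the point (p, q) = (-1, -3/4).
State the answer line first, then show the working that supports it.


Answer: (nabla_X Y)^p = 1417/4107, (nabla_X Y)^q = -30911/4107

E = 73/64, F = 27/16, G = 85/4 at the point
E_p = 0, E_q = -9/8, F_p = -9/16, F_q = -37/4, G_p = -27/2, G_q = -60
EG - F^2 = 1369/64;  g^inv = (64/1369) * [[85/4, -27/16], [-27/16, 73/64]]
first-kind symbols [ij,l] = (1/2)(d_i g_jl + d_j g_il - d_l g_ij): [pp,p] = E_p/2 = 0, [pp,q] = F_p - E_q/2 = 0, [pq,p] = E_q/2 = -9/16, [pq,q] = G_p/2 = -27/4, [qq,p] = F_q - G_p/2 = -5/2, [qq,q] = G_q/2 = -30
Gamma^p_ij = (G*[ij,p] - F*[ij,q])/(EG - F^2), Gamma^q_ij = (E*[ij,q] - F*[ij,p])/(EG - F^2)
Gamma_ppp = 0, Gamma_ppq = -36/1369, Gamma_pqq = -160/1369, Gamma_qpp = 0, Gamma_qpq = -432/1369, Gamma_qqq = -1920/1369
X = (-1/2, -2), Y = (-3/2, -7/3) at the point


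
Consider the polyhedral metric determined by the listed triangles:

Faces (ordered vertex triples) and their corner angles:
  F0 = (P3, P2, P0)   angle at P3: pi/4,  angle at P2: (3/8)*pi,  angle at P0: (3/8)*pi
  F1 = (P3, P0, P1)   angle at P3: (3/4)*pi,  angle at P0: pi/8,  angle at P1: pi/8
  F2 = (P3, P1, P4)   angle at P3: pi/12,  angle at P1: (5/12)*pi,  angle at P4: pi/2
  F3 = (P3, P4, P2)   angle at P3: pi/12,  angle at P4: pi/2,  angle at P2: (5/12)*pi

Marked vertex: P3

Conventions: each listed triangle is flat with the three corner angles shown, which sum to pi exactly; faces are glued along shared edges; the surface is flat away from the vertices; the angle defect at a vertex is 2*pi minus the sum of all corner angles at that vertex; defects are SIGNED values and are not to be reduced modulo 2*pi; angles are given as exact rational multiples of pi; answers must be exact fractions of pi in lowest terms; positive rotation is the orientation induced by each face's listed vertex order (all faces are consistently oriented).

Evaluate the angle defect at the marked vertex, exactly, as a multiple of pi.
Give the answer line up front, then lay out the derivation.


Answer: defect(P3) = (5/6)*pi

Sum of corner angles at P3: (7/6)*pi
defect = 2*pi - (7/6)*pi


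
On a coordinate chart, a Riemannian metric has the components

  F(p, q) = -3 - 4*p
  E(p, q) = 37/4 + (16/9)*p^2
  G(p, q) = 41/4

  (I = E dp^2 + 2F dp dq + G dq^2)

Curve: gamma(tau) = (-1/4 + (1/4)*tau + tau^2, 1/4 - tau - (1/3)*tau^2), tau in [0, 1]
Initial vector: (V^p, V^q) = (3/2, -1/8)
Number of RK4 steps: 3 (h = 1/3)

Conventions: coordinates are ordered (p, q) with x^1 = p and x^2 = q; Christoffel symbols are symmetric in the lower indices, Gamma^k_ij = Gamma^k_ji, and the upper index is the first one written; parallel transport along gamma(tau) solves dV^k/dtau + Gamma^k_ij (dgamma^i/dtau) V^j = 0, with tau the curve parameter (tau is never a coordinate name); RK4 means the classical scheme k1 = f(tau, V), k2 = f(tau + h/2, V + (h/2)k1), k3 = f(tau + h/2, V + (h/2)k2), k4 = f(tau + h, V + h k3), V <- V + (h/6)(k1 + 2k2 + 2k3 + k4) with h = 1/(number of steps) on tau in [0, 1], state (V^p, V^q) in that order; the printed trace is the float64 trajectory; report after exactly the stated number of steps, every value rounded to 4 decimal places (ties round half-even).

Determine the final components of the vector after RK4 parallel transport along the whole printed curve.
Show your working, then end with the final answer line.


gamma'(tau) = (1/4 + 2*tau, -1 - (2/3)*tau); f(tau, V)^k = -Gamma^k_ij(gamma(tau)) gamma'^i(tau) V^j; h = 1/3; intermediate values shown to 6 dp
curve data and Christoffel symbols at the stage parameters:
  tau = 0.000000: gamma = (-0.250000, 0.250000), gamma' = (0.250000, -1.000000); Gamma_ppp = -0.136546, Gamma_ppq = 0.000000, Gamma_pqq = 0.000000, Gamma_qpp = -0.416887, Gamma_qpq = 0.000000, Gamma_qqq = 0.000000
  tau = 0.166667: gamma = (-0.180556, 0.074074), gamma' = (0.583333, -1.111111); Gamma_ppp = -0.137458, Gamma_ppq = 0.000000, Gamma_pqq = 0.000000, Gamma_qpp = -0.420790, Gamma_qpq = 0.000000, Gamma_qqq = 0.000000
  tau = 0.333333: gamma = (-0.055556, -0.120370), gamma' = (0.916667, -1.222222); Gamma_ppp = -0.139106, Gamma_ppq = 0.000000, Gamma_pqq = 0.000000, Gamma_qpp = -0.427942, Gamma_qpq = 0.000000, Gamma_qqq = 0.000000
  tau = 0.500000: gamma = (0.125000, -0.333333), gamma' = (1.250000, -1.333333); Gamma_ppp = -0.141492, Gamma_ppq = 0.000000, Gamma_pqq = 0.000000, Gamma_qpp = -0.438558, Gamma_qpq = 0.000000, Gamma_qqq = 0.000000
  tau = 0.666667: gamma = (0.361111, -0.564815), gamma' = (1.583333, -1.444444); Gamma_ppp = -0.144604, Gamma_ppq = 0.000000, Gamma_pqq = 0.000000, Gamma_qpp = -0.452945, Gamma_qpq = 0.000000, Gamma_qqq = 0.000000
  tau = 0.833333: gamma = (0.652778, -0.814815), gamma' = (1.916667, -1.555556); Gamma_ppp = -0.148389, Gamma_ppq = 0.000000, Gamma_pqq = 0.000000, Gamma_qpp = -0.471476, Gamma_qpq = 0.000000, Gamma_qqq = 0.000000
  tau = 1.000000: gamma = (1.000000, -1.083333), gamma' = (2.250000, -1.666667); Gamma_ppp = -0.152695, Gamma_ppq = 0.000000, Gamma_pqq = 0.000000, Gamma_qpp = -0.494523, Gamma_qpq = 0.000000, Gamma_qqq = 0.000000
step 0: V^p = 1.5000, V^q = -0.1250
step 1: k1 = (0.051205, 0.156333), k2 = (0.120960, 0.370286), k3 = (0.121892, 0.373140), k4 = (0.196452, 0.604359); V <- V + (h/6)(k1 + 2k2 + 2k3 + k4): V^p = 1.5407, V^q = -0.0001
step 2: k1 = (0.196466, 0.604403), k2 = (0.278295, 0.862582), k3 = (0.280707, 0.870058), k4 = (0.374187, 1.172067); V <- V + (h/6)(k1 + 2k2 + 2k3 + k4): V^p = 1.6346, V^q = 0.2911
step 3: k1 = (0.374243, 1.172243), k2 = (0.482628, 1.533451), k3 = (0.487765, 1.549775), k4 = (0.617434, 1.999643); V <- V + (h/6)(k1 + 2k2 + 2k3 + k4): V^p = 1.7975, V^q = 0.8099

Answer: V^p = 1.7975, V^q = 0.8099


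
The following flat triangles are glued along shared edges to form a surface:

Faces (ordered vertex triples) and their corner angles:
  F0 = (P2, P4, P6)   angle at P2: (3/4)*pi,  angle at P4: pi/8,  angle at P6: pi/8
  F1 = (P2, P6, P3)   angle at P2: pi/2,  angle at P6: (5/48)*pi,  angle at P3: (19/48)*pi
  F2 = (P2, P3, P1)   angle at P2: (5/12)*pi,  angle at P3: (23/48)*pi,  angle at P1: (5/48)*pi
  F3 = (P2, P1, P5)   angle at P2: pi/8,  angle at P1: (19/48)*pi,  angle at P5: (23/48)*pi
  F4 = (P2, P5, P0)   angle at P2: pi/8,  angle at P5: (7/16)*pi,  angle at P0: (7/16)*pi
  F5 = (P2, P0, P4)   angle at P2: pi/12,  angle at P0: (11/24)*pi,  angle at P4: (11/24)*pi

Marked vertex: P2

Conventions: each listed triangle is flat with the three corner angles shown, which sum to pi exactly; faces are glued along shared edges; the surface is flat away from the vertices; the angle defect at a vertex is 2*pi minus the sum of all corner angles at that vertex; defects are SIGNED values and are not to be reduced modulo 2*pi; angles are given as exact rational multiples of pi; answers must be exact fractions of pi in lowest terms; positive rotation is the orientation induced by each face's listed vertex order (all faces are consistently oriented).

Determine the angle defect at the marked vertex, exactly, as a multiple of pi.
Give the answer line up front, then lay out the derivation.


Answer: defect(P2) = 0

Sum of corner angles at P2: 2*pi
defect = 2*pi - 2*pi


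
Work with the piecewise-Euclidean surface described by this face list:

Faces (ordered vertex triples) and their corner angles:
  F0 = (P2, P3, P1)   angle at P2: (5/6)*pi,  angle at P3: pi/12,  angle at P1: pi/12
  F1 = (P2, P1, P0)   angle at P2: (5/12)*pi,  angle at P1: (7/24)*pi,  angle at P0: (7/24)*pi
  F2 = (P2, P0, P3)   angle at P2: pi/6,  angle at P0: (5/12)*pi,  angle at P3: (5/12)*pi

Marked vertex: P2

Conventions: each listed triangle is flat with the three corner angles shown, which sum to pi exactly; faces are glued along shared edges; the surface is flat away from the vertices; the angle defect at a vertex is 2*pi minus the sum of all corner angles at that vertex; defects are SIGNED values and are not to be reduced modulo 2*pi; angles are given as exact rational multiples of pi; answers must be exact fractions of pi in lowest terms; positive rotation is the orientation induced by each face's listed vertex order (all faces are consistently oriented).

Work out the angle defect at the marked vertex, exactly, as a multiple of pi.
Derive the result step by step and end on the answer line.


Sum of corner angles at P2: (17/12)*pi
defect = 2*pi - (17/12)*pi

Answer: defect(P2) = (7/12)*pi


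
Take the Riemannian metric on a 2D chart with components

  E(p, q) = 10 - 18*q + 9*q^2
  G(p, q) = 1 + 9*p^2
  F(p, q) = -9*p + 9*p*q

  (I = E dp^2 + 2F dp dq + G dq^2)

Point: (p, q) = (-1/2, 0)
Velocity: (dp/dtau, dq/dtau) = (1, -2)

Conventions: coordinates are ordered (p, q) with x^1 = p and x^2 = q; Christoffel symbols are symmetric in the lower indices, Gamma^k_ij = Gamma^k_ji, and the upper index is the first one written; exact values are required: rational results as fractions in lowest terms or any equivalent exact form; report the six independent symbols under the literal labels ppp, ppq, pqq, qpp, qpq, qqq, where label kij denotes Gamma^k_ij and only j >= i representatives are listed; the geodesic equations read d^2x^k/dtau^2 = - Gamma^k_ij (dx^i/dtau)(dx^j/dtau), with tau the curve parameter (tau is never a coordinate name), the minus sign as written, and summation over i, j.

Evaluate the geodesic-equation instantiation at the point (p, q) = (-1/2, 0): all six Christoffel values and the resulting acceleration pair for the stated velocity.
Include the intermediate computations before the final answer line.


E = 10, F = 9/2, G = 13/4 at the point
E_p = 0, E_q = -18, F_p = -9, F_q = -9/2, G_p = -9, G_q = 0
EG - F^2 = 49/4;  g^inv = (4/49) * [[13/4, -9/2], [-9/2, 10]]
first-kind symbols [ij,l] = (1/2)(d_i g_jl + d_j g_il - d_l g_ij): [pp,p] = E_p/2 = 0, [pp,q] = F_p - E_q/2 = 0, [pq,p] = E_q/2 = -9, [pq,q] = G_p/2 = -9/2, [qq,p] = F_q - G_p/2 = 0, [qq,q] = G_q/2 = 0
Gamma^p_ij = (G*[ij,p] - F*[ij,q])/(EG - F^2), Gamma^q_ij = (E*[ij,q] - F*[ij,p])/(EG - F^2)
Gamma_ppp = 0, Gamma_ppq = -36/49, Gamma_pqq = 0, Gamma_qpp = 0, Gamma_qpq = -18/49, Gamma_qqq = 0
d^2p/dtau^2 = -(Gamma_ppp*(1)^2 + 2*Gamma_ppq*(1)*(-2) + Gamma_pqq*(-2)^2) = -144/49
d^2q/dtau^2 = -(Gamma_qpp*(1)^2 + 2*Gamma_qpq*(1)*(-2) + Gamma_qqq*(-2)^2) = -72/49

Answer: Gamma_ppp = 0, Gamma_ppq = -36/49, Gamma_pqq = 0, Gamma_qpp = 0, Gamma_qpq = -18/49, Gamma_qqq = 0; accelerations (d^2p/dtau^2, d^2q/dtau^2) = (-144/49, -72/49)


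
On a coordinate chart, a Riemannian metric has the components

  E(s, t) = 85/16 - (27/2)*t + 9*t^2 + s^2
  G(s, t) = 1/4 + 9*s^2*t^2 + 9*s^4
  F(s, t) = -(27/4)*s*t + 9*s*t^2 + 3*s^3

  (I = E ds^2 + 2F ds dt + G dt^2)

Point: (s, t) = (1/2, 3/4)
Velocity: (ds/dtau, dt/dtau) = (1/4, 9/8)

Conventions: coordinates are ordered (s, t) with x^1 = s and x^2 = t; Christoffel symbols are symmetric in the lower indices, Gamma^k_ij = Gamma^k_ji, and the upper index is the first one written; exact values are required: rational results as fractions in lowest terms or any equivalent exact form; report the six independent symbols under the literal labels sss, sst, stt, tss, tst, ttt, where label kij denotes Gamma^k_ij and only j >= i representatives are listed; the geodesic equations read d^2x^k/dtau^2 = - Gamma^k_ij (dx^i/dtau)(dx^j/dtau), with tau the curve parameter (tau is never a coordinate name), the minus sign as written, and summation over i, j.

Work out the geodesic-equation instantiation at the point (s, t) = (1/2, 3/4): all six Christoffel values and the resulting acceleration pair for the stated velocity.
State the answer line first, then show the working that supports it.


Answer: Gamma_sss = 5/23, Gamma_sst = -459/230, Gamma_stt = -7281/1840, Gamma_tss = 24/23, Gamma_tst = 306/115, Gamma_ttt = 351/230; accelerations (d^2s/dtau^2, d^2t/dtau^2) = (720353/117760, -51423/14720)

E = 1/2, F = 3/8, G = 133/64 at the point
E_s = 1, E_t = 0, F_s = 9/4, F_t = 27/8, G_s = 153/16, G_t = 27/8
EG - F^2 = 115/128;  g^inv = (128/115) * [[133/64, -3/8], [-3/8, 1/2]]
first-kind symbols [ij,l] = (1/2)(d_i g_jl + d_j g_il - d_l g_ij): [ss,s] = E_s/2 = 1/2, [ss,t] = F_s - E_t/2 = 9/4, [st,s] = E_t/2 = 0, [st,t] = G_s/2 = 153/32, [tt,s] = F_t - G_s/2 = -45/32, [tt,t] = G_t/2 = 27/16
Gamma^s_ij = (G*[ij,s] - F*[ij,t])/(EG - F^2), Gamma^t_ij = (E*[ij,t] - F*[ij,s])/(EG - F^2)
Gamma_sss = 5/23, Gamma_sst = -459/230, Gamma_stt = -7281/1840, Gamma_tss = 24/23, Gamma_tst = 306/115, Gamma_ttt = 351/230
d^2s/dtau^2 = -(Gamma_sss*(1/4)^2 + 2*Gamma_sst*(1/4)*(9/8) + Gamma_stt*(9/8)^2) = 720353/117760
d^2t/dtau^2 = -(Gamma_tss*(1/4)^2 + 2*Gamma_tst*(1/4)*(9/8) + Gamma_ttt*(9/8)^2) = -51423/14720


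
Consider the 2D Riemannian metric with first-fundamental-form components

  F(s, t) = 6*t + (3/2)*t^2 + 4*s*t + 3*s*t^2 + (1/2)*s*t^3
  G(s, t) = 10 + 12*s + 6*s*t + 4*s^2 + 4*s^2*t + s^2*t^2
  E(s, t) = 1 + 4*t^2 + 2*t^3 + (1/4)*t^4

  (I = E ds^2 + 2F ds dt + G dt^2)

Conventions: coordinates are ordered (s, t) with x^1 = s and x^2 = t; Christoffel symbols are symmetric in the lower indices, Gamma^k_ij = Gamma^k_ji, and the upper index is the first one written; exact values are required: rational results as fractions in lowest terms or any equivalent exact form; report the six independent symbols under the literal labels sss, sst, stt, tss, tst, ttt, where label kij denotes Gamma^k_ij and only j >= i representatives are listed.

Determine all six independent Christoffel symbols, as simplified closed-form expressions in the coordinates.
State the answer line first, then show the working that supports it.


Answer: Gamma_sss = 0, Gamma_sst = (2*t^3 + 12*t^2 + 16*t)/(4*s^2*t^2 + 16*s^2*t + 16*s^2 + 24*s*t + 48*s + t^4 + 8*t^3 + 16*t^2 + 40), Gamma_stt = (2*s*t^2 + 8*s*t)/(4*s^2*t^2 + 16*s^2*t + 16*s^2 + 24*s*t + 48*s + t^4 + 8*t^3 + 16*t^2 + 40), Gamma_tss = 0, Gamma_tst = (4*s*t^2 + 16*s*t + 16*s + 12*t + 24)/(4*s^2*t^2 + 16*s^2*t + 16*s^2 + 24*s*t + 48*s + t^4 + 8*t^3 + 16*t^2 + 40), Gamma_ttt = (4*s^2*t + 8*s^2 + 12*s)/(4*s^2*t^2 + 16*s^2*t + 16*s^2 + 24*s*t + 48*s + t^4 + 8*t^3 + 16*t^2 + 40)

E = 1 + 4*t^2 + 2*t^3 + (1/4)*t^4; F = 6*t + (3/2)*t^2 + 4*s*t + 3*s*t^2 + (1/2)*s*t^3; G = 10 + 12*s + 6*s*t + 4*s^2 + 4*s^2*t + s^2*t^2
Gamma^k_ij = (1/2) g^{kl} (d_i g_jl + d_j g_il - d_l g_ij), with g^inv = (1/(EG-F^2)) [[G, -F], [-F, E]]
first partials: E_s = 0, E_t = 8*t + 6*t^2 + t^3, F_s = 4*t + 3*t^2 + (1/2)*t^3, F_t = 6 + 3*t + 4*s + 6*s*t + (3/2)*s*t^2, G_s = 12 + 6*t + 8*s + 8*s*t + 2*s*t^2, G_t = 6*s + 4*s^2 + 2*s^2*t
D = EG - F^2 = 10 + 12*s + 4*t^2 + 6*s*t + 4*s^2 + 2*t^3 + 4*s^2*t + (1/4)*t^4 + s^2*t^2
expanded: Gamma^s_ss = (G E_s - 2F F_s + F E_t)/(2D), Gamma^s_st = (G E_t - F G_s)/(2D), Gamma^s_tt = (2G F_t - G G_s - F G_t)/(2D), Gamma^t_ss = (2E F_s - E E_t - F E_s)/(2D), Gamma^t_st = (E G_s - F E_t)/(2D), Gamma^t_tt = (E G_t - 2F F_t + F G_s)/(2D); substitute and cancel common factors


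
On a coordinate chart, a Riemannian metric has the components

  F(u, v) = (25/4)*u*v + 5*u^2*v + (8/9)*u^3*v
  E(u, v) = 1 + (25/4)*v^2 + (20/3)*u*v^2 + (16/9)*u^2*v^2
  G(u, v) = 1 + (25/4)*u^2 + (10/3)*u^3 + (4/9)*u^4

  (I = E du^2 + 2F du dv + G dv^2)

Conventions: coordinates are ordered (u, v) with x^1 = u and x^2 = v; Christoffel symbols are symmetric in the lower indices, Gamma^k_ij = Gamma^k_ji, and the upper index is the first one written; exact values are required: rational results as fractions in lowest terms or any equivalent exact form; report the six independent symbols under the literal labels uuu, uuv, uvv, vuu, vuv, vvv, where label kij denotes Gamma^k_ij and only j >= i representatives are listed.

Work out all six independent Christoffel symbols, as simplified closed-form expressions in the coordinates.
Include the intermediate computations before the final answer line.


E = 1 + (25/4)*v^2 + (20/3)*u*v^2 + (16/9)*u^2*v^2; F = (25/4)*u*v + 5*u^2*v + (8/9)*u^3*v; G = 1 + (25/4)*u^2 + (10/3)*u^3 + (4/9)*u^4
Gamma^k_ij = (1/2) g^{kl} (d_i g_jl + d_j g_il - d_l g_ij), with g^inv = (1/(EG-F^2)) [[G, -F], [-F, E]]
first partials: E_u = (20/3)*v^2 + (32/9)*u*v^2, E_v = (25/2)*v + (40/3)*u*v + (32/9)*u^2*v, F_u = (25/4)*v + 10*u*v + (8/3)*u^2*v, F_v = (25/4)*u + 5*u^2 + (8/9)*u^3, G_u = (25/2)*u + 10*u^2 + (16/9)*u^3, G_v = 0
D = EG - F^2 = 1 + (25/4)*v^2 + (25/4)*u^2 + (20/3)*u*v^2 + (10/3)*u^3 + (16/9)*u^2*v^2 + (4/9)*u^4
expanded: Gamma^u_uu = (G E_u - 2F F_u + F E_v)/(2D), Gamma^u_uv = (G E_v - F G_u)/(2D), Gamma^u_vv = (2G F_v - G G_u - F G_v)/(2D), Gamma^v_uu = (2E F_u - E E_v - F E_u)/(2D), Gamma^v_uv = (E G_u - F E_v)/(2D), Gamma^v_vv = (E G_v - 2F F_v + F G_u)/(2D); substitute and cancel common factors

Answer: Gamma_uuu = (64*u*v^2 + 120*v^2)/(16*u^4 + 120*u^3 + 64*u^2*v^2 + 225*u^2 + 240*u*v^2 + 225*v^2 + 36), Gamma_uuv = (64*u^2*v + 240*u*v + 225*v)/(16*u^4 + 120*u^3 + 64*u^2*v^2 + 225*u^2 + 240*u*v^2 + 225*v^2 + 36), Gamma_uvv = 0, Gamma_vuu = (32*u^2*v + 120*u*v)/(16*u^4 + 120*u^3 + 64*u^2*v^2 + 225*u^2 + 240*u*v^2 + 225*v^2 + 36), Gamma_vuv = (32*u^3 + 180*u^2 + 225*u)/(16*u^4 + 120*u^3 + 64*u^2*v^2 + 225*u^2 + 240*u*v^2 + 225*v^2 + 36), Gamma_vvv = 0


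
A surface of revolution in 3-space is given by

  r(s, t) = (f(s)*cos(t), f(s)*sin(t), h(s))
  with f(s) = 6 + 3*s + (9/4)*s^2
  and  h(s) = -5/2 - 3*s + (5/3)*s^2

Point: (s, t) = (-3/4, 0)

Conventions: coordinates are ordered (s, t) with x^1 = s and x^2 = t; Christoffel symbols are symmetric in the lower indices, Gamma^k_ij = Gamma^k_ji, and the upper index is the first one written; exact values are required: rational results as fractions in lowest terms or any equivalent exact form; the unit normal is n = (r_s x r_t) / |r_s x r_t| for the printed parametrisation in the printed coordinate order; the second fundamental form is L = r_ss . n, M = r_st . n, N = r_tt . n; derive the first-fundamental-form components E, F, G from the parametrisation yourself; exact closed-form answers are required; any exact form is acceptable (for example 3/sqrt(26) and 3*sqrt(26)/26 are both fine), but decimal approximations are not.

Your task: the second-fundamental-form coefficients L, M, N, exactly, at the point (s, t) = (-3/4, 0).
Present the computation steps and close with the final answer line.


f = 321/64, f' = -3/8, f'' = 9/2, h' = -11/2, h'' = 10/3
E = 1945/64, F = 0, G = 103041/4096; answer radicand W^2 = 1945/64
unnormalised second-form numerators: l = 47/2, m = 0, n = -3531/128; L = l/sqrt(1945/64), and similarly M = m/sqrt(W^2), N = n/sqrt(W^2)

Answer: L = 188*sqrt(1945)/1945, M = 0, N = -3531*sqrt(1945)/31120


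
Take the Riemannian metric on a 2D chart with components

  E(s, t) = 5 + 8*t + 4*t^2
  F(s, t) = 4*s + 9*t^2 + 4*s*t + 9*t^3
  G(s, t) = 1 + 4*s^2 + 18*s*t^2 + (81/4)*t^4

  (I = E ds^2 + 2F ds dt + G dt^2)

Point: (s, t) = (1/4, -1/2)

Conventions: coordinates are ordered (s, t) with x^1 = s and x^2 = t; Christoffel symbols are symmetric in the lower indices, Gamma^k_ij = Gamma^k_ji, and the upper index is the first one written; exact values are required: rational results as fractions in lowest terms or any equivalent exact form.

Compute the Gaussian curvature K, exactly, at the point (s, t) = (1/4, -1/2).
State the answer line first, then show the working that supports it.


Answer: K = -16384/88209

E = 2, F = 13/8, G = 233/64, EG - F^2 = 297/64 at the point
E_s = 0, E_t = 4, F_s = 2, F_t = -5/4, G_s = 13/2, G_t = -117/8
E_tt = 8, F_st = 4, G_ss = 8
The intrinsic route: Brioschi's K = (det M1 - det M2)/(EG - F^2)^2.
M1 = [[-E_tt/2 + F_st - G_ss/2, E_s/2, F_s - E_t/2], [F_t - G_s/2, E, F], [G_t/2, F, G]] = [[-4, 0, 0], [-9/2, 2, 13/8], [-117/16, 13/8, 233/64]]; det M1 = -297/16
M2 = [[0, E_t/2, G_s/2], [E_t/2, E, F], [G_s/2, F, G]] = [[0, 2, 13/4], [2, 2, 13/8], [13/4, 13/8, 233/64]]; det M2 = -233/16
det M1 - det M2 = -4; K = -4 / (297/64)^2 = -16384/88209


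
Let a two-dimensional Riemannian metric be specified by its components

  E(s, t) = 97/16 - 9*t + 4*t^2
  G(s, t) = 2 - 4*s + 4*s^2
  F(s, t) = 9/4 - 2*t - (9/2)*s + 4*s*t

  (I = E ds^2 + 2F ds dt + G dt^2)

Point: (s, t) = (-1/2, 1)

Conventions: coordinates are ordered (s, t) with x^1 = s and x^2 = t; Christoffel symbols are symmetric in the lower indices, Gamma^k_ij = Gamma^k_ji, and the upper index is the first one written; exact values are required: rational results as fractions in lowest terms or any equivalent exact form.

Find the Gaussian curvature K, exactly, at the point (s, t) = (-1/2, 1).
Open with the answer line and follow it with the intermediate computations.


Answer: K = -1024/6561

E = 17/16, F = 1/2, G = 5, EG - F^2 = 81/16 at the point
E_s = 0, E_t = -1, F_s = -1/2, F_t = -4, G_s = -8, G_t = 0
E_tt = 8, F_st = 4, G_ss = 8
Brioschi: K = (det M1 - det M2) / (EG - F^2)^2 with the standard first/second-derivative matrices M1, M2.
M1 = [[-E_tt/2 + F_st - G_ss/2, E_s/2, F_s - E_t/2], [F_t - G_s/2, E, F], [G_t/2, F, G]] = [[-4, 0, 0], [0, 17/16, 1/2], [0, 1/2, 5]]; det M1 = -81/4
M2 = [[0, E_t/2, G_s/2], [E_t/2, E, F], [G_s/2, F, G]] = [[0, -1/2, -4], [-1/2, 17/16, 1/2], [-4, 1/2, 5]]; det M2 = -65/4
det M1 - det M2 = -4; K = -4 / (81/16)^2 = -1024/6561


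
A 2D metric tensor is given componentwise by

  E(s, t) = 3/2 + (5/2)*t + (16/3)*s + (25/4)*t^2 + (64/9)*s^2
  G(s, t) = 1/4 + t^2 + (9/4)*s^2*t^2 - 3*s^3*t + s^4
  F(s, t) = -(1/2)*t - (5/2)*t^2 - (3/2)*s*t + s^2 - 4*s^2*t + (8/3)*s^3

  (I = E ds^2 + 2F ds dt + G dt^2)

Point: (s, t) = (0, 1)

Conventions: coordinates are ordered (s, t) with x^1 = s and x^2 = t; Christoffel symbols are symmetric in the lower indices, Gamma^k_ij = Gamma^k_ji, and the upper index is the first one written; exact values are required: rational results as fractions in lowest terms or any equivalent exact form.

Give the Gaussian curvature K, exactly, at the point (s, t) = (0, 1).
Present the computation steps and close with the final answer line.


E = 41/4, F = -3, G = 5/4, EG - F^2 = 61/16 at the point
E_s = 16/3, E_t = 15, F_s = -3/2, F_t = -11/2, G_s = 0, G_t = 2
E_tt = 25/2, F_st = -3/2, G_ss = 9/2
Using the Brioschi determinant formula for K from the metric derivatives:
M1 = [[-E_tt/2 + F_st - G_ss/2, E_s/2, F_s - E_t/2], [F_t - G_s/2, E, F], [G_t/2, F, G]] = [[-10, 8/3, -9], [-11/2, 41/4, -3], [1, -3, 5/4]]; det M1 = -2017/24
M2 = [[0, E_t/2, G_s/2], [E_t/2, E, F], [G_s/2, F, G]] = [[0, 15/2, 0], [15/2, 41/4, -3], [0, -3, 5/4]]; det M2 = -1125/16
det M1 - det M2 = -659/48; K = -659/48 / (61/16)^2 = -10544/11163

Answer: K = -10544/11163


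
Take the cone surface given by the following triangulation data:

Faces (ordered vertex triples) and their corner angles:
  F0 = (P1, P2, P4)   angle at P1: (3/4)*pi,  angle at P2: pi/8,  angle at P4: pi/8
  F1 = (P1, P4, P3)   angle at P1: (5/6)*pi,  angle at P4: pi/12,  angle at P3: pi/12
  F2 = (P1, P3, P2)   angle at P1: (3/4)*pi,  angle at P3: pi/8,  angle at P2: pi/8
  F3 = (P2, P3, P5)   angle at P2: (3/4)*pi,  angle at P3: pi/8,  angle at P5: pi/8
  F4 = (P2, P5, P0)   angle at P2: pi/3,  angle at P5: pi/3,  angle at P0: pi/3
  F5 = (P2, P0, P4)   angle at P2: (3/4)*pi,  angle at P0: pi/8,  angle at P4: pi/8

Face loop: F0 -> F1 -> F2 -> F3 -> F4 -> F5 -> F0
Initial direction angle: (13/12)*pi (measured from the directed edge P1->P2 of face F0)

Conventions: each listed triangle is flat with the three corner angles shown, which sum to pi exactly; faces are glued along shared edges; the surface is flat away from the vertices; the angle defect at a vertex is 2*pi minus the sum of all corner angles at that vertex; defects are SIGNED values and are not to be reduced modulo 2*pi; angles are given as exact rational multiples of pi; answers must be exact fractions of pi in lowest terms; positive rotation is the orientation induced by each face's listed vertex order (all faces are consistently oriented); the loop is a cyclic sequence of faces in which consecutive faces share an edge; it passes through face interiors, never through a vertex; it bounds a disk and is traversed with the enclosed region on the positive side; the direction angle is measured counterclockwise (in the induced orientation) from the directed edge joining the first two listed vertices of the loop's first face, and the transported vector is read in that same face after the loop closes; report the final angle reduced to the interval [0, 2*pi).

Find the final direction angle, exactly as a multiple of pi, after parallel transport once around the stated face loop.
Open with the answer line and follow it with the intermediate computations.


Answer: final direction angle = (2/3)*pi

enclosed vertex P1: corner angles sum to (7/3)*pi, defect = 2*pi - (7/3)*pi = -pi/3
enclosed vertex P2: corner angles sum to (25/12)*pi, defect = 2*pi - (25/12)*pi = -pi/12
summing the enclosed defects onto the initial angle, mod 2*pi in the induced orientation:
final angle = (13/12)*pi - (5/12)*pi = (2/3)*pi (mod 2*pi)


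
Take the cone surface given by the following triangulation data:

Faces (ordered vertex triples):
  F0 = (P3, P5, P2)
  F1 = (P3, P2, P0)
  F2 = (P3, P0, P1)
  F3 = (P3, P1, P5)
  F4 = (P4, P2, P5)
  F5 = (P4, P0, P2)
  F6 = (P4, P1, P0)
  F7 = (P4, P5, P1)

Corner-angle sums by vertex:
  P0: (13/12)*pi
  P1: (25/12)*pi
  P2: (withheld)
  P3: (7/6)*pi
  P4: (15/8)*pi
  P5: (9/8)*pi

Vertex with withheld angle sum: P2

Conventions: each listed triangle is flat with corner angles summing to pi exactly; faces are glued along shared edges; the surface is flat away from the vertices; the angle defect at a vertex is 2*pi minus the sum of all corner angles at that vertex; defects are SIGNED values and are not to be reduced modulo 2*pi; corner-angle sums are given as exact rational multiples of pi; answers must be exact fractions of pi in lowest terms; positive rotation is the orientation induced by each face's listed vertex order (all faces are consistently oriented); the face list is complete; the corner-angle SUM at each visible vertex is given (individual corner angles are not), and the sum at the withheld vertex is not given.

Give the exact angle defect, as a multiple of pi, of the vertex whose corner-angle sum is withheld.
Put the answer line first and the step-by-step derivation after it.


Answer: defect(P2) = (4/3)*pi

V = 6, E = 12, F = 8; chi = V - E + F = 2
Gauss-Bonnet: total defect = 2*pi*chi = 4*pi; visible defects sum to (8/3)*pi


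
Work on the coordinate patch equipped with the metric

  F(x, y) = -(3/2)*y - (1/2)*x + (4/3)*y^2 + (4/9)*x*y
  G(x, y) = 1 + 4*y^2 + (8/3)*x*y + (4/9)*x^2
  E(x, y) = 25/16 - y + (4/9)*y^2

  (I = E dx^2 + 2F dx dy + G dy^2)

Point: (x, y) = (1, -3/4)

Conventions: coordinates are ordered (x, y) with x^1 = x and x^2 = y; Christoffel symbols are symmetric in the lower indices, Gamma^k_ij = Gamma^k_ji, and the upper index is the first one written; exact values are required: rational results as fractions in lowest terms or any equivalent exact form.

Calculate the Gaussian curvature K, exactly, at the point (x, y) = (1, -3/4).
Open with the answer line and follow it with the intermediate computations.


Answer: K = -9216/219961

E = 41/16, F = 25/24, G = 61/36, EG - F^2 = 469/144 at the point
E_x = 0, E_y = -5/3, F_x = -5/6, F_y = -55/18, G_x = -10/9, G_y = -10/3
E_yy = 8/9, F_xy = 4/9, G_xx = 8/9
By Brioschi, K is (det M1 - det M2) divided by (EG - F^2) squared.
M1 = [[-E_yy/2 + F_xy - G_xx/2, E_x/2, F_x - E_y/2], [F_y - G_x/2, E, F], [G_y/2, F, G]] = [[-4/9, 0, 0], [-5/2, 41/16, 25/24], [-5/3, 25/24, 61/36]]; det M1 = -469/324
M2 = [[0, E_y/2, G_x/2], [E_y/2, E, F], [G_x/2, F, G]] = [[0, -5/6, -5/9], [-5/6, 41/16, 25/24], [-5/9, 25/24, 61/36]]; det M2 = -325/324
det M1 - det M2 = -4/9; K = -4/9 / (469/144)^2 = -9216/219961
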